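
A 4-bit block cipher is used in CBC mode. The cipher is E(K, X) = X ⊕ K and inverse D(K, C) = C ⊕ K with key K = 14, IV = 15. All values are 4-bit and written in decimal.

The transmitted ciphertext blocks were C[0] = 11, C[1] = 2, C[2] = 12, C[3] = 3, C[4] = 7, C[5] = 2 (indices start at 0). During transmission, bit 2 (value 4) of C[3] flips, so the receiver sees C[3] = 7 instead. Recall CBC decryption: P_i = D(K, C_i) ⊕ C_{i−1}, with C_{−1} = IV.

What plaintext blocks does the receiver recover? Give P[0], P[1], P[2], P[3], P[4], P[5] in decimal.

P[0] = 10, P[1] = 7, P[2] = 0, P[3] = 5, P[4] = 14, P[5] = 11

Only C[3] changed, to 7. In CBC, a change in C_i garbles P_i and flips the same bit in P_{i+1}. Decrypting the received ciphertext:
P[0]: D(K, 11) = 5; 5 ⊕ 15 = 10.
P[1]: D(K, 2) = 12; 12 ⊕ 11 = 7.
P[2]: D(K, 12) = 2; 2 ⊕ 2 = 0.
P[3]: D(K, 7) = 9; 9 ⊕ 12 = 5.
P[4]: D(K, 7) = 9; 9 ⊕ 7 = 14.
P[5]: D(K, 2) = 12; 12 ⊕ 7 = 11.
Blocks that differ from the original plaintext: P[3], P[4].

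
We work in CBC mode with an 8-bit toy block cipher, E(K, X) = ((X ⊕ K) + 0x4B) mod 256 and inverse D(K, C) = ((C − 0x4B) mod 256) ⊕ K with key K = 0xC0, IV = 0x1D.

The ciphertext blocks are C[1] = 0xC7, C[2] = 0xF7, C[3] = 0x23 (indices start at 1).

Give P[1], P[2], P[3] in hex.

P[1] = 0xA1, P[2] = 0xAB, P[3] = 0xEF

CBC decryption: P_i = D(K, C_i) ⊕ C_{i−1}, with C_{0} = IV.
P[1]: D(K, 0xC7) = 0xBC; 0xBC ⊕ 0x1D = 0xA1.
P[2]: D(K, 0xF7) = 0x6C; 0x6C ⊕ 0xC7 = 0xAB.
P[3]: D(K, 0x23) = 0x18; 0x18 ⊕ 0xF7 = 0xEF.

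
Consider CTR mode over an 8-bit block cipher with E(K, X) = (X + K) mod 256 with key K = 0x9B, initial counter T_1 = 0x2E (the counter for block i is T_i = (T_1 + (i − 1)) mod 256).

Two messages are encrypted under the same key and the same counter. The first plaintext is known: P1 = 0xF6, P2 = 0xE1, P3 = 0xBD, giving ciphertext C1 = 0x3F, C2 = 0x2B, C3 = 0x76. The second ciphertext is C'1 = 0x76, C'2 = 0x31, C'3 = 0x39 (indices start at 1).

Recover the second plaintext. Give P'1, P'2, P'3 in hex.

P'1 = 0xBF, P'2 = 0xFB, P'3 = 0xF2

In CTR with a reused counter, both messages share the same keystream S_i, so C_i ⊕ C'_i = P_i ⊕ P'_i and thus P'_i = P_i ⊕ C_i ⊕ C'_i.
P'1: 0xF6 ⊕ 0x3F ⊕ 0x76 = 0xBF.
P'2: 0xE1 ⊕ 0x2B ⊕ 0x31 = 0xFB.
P'3: 0xBD ⊕ 0x76 ⊕ 0x39 = 0xF2.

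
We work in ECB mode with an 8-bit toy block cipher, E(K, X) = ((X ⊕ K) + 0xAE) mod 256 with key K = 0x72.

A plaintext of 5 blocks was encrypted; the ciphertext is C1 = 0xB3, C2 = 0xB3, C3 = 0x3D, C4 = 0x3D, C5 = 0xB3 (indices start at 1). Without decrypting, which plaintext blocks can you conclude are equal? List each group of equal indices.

ECB encrypts each block independently with the same key, so equal ciphertext blocks imply equal plaintext blocks.
C1 = C2 = C5 = 0xB3, so P1 = P2 = P5.
C3 = C4 = 0x3D, so P3 = P4.

P1 = P2 = P5; P3 = P4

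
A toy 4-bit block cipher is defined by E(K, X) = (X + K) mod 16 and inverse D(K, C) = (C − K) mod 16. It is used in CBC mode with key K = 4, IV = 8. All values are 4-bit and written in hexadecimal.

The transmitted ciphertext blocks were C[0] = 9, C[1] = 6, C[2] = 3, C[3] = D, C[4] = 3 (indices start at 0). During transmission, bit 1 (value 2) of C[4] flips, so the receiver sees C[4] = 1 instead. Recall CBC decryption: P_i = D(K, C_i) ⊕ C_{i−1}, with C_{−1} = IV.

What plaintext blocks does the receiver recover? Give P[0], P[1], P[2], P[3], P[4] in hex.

Only C[4] changed, to 1. In CBC, a change in C_i garbles P_i and flips the same bit in P_{i+1}. Decrypting the received ciphertext:
P[0]: D(K, 9) = 5; 5 ⊕ 8 = D.
P[1]: D(K, 6) = 2; 2 ⊕ 9 = B.
P[2]: D(K, 3) = F; F ⊕ 6 = 9.
P[3]: D(K, D) = 9; 9 ⊕ 3 = A.
P[4]: D(K, 1) = D; D ⊕ D = 0.
Blocks that differ from the original plaintext: P[4].

P[0] = D, P[1] = B, P[2] = 9, P[3] = A, P[4] = 0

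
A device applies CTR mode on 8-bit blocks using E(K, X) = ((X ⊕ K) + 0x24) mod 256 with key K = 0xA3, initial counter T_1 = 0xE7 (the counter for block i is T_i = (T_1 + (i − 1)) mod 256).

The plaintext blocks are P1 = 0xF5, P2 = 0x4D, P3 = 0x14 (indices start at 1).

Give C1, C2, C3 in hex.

CTR encryption: S_i = E(K, T_i) where T_i is the counter for block i; C_i = P_i ⊕ S_i.
C1: T = 0xE7, S = E(K, T) = 0x68; 0xF5 ⊕ 0x68 = 0x9D.
C2: T = 0xE8, S = E(K, T) = 0x6F; 0x4D ⊕ 0x6F = 0x22.
C3: T = 0xE9, S = E(K, T) = 0x6E; 0x14 ⊕ 0x6E = 0x7A.

C1 = 0x9D, C2 = 0x22, C3 = 0x7A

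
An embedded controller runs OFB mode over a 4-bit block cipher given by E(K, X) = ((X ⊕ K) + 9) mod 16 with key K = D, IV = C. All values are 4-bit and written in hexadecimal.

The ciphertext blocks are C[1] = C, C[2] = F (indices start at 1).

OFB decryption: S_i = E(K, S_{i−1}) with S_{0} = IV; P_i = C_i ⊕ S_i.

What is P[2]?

P[2] = F

P[1]: S = E(K, C) = A; C ⊕ A = 6.
P[2]: S = E(K, A) = 0; F ⊕ 0 = F.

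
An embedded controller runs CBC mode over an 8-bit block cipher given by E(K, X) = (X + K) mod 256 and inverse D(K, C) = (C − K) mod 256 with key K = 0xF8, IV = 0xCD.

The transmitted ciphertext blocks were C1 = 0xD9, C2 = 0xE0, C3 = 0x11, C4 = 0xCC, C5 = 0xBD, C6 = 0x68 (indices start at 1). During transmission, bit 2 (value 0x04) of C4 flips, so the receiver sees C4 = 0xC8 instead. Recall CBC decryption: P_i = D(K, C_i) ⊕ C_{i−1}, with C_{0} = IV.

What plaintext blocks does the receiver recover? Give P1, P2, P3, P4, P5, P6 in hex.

P1 = 0x2C, P2 = 0x31, P3 = 0xF9, P4 = 0xC1, P5 = 0x0D, P6 = 0xCD

Only C4 changed, to 0xC8. In CBC, a change in C_i garbles P_i and flips the same bit in P_{i+1}. Decrypting the received ciphertext:
P1: D(K, 0xD9) = 0xE1; 0xE1 ⊕ 0xCD = 0x2C.
P2: D(K, 0xE0) = 0xE8; 0xE8 ⊕ 0xD9 = 0x31.
P3: D(K, 0x11) = 0x19; 0x19 ⊕ 0xE0 = 0xF9.
P4: D(K, 0xC8) = 0xD0; 0xD0 ⊕ 0x11 = 0xC1.
P5: D(K, 0xBD) = 0xC5; 0xC5 ⊕ 0xC8 = 0x0D.
P6: D(K, 0x68) = 0x70; 0x70 ⊕ 0xBD = 0xCD.
Blocks that differ from the original plaintext: P4, P5.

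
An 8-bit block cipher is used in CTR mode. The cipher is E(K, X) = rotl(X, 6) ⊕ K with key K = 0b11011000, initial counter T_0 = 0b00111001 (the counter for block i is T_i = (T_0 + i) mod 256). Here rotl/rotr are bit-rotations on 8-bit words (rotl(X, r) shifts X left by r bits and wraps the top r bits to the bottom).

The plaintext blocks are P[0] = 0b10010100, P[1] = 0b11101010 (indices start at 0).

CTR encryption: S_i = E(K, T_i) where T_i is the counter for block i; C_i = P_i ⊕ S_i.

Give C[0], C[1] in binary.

C[0] = 0b00000010, C[1] = 0b10111100

C[0]: T = 0b00111001, S = E(K, T) = 0b10010110; 0b10010100 ⊕ 0b10010110 = 0b00000010.
C[1]: T = 0b00111010, S = E(K, T) = 0b01010110; 0b11101010 ⊕ 0b01010110 = 0b10111100.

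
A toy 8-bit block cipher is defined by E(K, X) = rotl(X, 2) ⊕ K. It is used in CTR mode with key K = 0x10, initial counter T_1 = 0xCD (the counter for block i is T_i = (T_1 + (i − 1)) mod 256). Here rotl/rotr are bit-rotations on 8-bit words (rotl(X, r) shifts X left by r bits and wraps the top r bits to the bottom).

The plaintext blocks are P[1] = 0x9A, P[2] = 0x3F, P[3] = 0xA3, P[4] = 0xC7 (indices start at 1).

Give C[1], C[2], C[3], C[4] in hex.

CTR encryption: S_i = E(K, T_i) where T_i is the counter for block i; C_i = P_i ⊕ S_i.
C[1]: T = 0xCD, S = E(K, T) = 0x27; 0x9A ⊕ 0x27 = 0xBD.
C[2]: T = 0xCE, S = E(K, T) = 0x2B; 0x3F ⊕ 0x2B = 0x14.
C[3]: T = 0xCF, S = E(K, T) = 0x2F; 0xA3 ⊕ 0x2F = 0x8C.
C[4]: T = 0xD0, S = E(K, T) = 0x53; 0xC7 ⊕ 0x53 = 0x94.

C[1] = 0xBD, C[2] = 0x14, C[3] = 0x8C, C[4] = 0x94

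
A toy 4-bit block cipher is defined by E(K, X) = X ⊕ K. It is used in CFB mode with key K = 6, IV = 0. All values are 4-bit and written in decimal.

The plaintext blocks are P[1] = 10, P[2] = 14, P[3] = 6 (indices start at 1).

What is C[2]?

C[2] = 4

CFB encryption: C_i = P_i ⊕ E(K, C_{i−1}), with C_{0} = IV.
C[1]: E(K, 0) = 6; 10 ⊕ 6 = 12.
C[2]: E(K, 12) = 10; 14 ⊕ 10 = 4.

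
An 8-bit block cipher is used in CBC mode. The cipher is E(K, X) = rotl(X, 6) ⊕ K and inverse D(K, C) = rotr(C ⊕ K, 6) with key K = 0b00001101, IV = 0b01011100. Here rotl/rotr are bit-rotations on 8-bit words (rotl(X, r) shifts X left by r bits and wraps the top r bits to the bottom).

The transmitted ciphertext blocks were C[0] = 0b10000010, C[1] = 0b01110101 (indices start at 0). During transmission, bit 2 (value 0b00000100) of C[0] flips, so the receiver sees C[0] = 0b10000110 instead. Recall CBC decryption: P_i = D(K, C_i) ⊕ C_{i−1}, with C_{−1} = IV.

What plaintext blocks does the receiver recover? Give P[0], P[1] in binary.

P[0] = 0b01110010, P[1] = 0b01100111

Only C[0] changed, to 0b10000110. In CBC, a change in C_i garbles P_i and flips the same bit in P_{i+1}. Decrypting the received ciphertext:
P[0]: D(K, 0b10000110) = 0b00101110; 0b00101110 ⊕ 0b01011100 = 0b01110010.
P[1]: D(K, 0b01110101) = 0b11100001; 0b11100001 ⊕ 0b10000110 = 0b01100111.
Blocks that differ from the original plaintext: P[0], P[1].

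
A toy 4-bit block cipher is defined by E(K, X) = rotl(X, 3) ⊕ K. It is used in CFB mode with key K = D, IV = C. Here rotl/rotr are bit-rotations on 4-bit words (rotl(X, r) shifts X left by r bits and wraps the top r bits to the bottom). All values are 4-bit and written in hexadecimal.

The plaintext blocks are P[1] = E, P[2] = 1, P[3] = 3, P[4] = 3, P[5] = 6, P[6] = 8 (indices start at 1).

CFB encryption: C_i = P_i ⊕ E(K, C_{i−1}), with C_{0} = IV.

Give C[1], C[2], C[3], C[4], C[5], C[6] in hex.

C[1]: E(K, C) = B; E ⊕ B = 5.
C[2]: E(K, 5) = 7; 1 ⊕ 7 = 6.
C[3]: E(K, 6) = E; 3 ⊕ E = D.
C[4]: E(K, D) = 3; 3 ⊕ 3 = 0.
C[5]: E(K, 0) = D; 6 ⊕ D = B.
C[6]: E(K, B) = 0; 8 ⊕ 0 = 8.

C[1] = 5, C[2] = 6, C[3] = D, C[4] = 0, C[5] = B, C[6] = 8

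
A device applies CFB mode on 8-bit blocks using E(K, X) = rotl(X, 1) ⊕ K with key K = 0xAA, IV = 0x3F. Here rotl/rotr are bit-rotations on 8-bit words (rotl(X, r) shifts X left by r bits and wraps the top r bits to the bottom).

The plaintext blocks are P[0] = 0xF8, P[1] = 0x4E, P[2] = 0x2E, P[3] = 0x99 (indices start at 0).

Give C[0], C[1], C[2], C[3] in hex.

CFB encryption: C_i = P_i ⊕ E(K, C_{i−1}), with C_{−1} = IV.
C[0]: E(K, 0x3F) = 0xD4; 0xF8 ⊕ 0xD4 = 0x2C.
C[1]: E(K, 0x2C) = 0xF2; 0x4E ⊕ 0xF2 = 0xBC.
C[2]: E(K, 0xBC) = 0xD3; 0x2E ⊕ 0xD3 = 0xFD.
C[3]: E(K, 0xFD) = 0x51; 0x99 ⊕ 0x51 = 0xC8.

C[0] = 0x2C, C[1] = 0xBC, C[2] = 0xFD, C[3] = 0xC8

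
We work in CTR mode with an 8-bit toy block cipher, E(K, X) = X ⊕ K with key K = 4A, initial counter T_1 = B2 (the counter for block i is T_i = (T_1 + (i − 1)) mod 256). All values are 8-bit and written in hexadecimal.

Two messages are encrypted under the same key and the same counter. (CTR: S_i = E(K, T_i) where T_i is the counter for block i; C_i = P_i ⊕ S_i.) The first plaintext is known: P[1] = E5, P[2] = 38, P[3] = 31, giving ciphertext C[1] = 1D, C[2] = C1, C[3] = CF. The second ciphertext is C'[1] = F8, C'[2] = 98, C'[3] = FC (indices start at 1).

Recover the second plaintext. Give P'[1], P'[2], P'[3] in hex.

P'[1] = 00, P'[2] = 61, P'[3] = 02

In CTR with a reused counter, both messages share the same keystream S_i, so C_i ⊕ C'_i = P_i ⊕ P'_i and thus P'_i = P_i ⊕ C_i ⊕ C'_i.
P'[1]: E5 ⊕ 1D ⊕ F8 = 00.
P'[2]: 38 ⊕ C1 ⊕ 98 = 61.
P'[3]: 31 ⊕ CF ⊕ FC = 02.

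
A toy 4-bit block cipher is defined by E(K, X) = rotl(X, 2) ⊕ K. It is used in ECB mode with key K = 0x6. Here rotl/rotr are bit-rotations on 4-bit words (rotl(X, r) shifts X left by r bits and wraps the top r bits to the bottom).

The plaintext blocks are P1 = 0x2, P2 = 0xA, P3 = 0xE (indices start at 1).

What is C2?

C2 = 0xC

ECB encryption: C_i = E(K, P_i).
C2: E(K, 0xA) = 0xC.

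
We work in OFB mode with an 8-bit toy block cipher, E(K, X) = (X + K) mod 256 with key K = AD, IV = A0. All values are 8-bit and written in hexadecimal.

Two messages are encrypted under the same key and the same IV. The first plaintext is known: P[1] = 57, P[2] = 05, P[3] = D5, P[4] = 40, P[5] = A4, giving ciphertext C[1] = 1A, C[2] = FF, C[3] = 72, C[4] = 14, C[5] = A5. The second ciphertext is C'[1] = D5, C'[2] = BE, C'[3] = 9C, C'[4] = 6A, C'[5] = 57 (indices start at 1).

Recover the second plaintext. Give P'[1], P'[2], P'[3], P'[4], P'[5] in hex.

In OFB with a reused IV, both messages share the same keystream S_i, so C_i ⊕ C'_i = P_i ⊕ P'_i and thus P'_i = P_i ⊕ C_i ⊕ C'_i.
P'[1]: 57 ⊕ 1A ⊕ D5 = 98.
P'[2]: 05 ⊕ FF ⊕ BE = 44.
P'[3]: D5 ⊕ 72 ⊕ 9C = 3B.
P'[4]: 40 ⊕ 14 ⊕ 6A = 3E.
P'[5]: A4 ⊕ A5 ⊕ 57 = 56.

P'[1] = 98, P'[2] = 44, P'[3] = 3B, P'[4] = 3E, P'[5] = 56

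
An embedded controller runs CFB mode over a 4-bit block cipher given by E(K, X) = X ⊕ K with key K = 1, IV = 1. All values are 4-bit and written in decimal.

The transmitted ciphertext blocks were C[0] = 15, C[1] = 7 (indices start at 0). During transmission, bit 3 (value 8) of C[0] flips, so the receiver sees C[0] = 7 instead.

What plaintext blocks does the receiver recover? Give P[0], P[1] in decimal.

CFB decryption: P_i = C_i ⊕ E(K, C_{i−1}), with C_{−1} = IV.
Only C[0] changed, to 7. In CFB, a change in C_i flips the same bit in P_i and garbles P_{i+1}. Decrypting the received ciphertext:
P[0]: E(K, 1) = 0; 7 ⊕ 0 = 7.
P[1]: E(K, 7) = 6; 7 ⊕ 6 = 1.
Blocks that differ from the original plaintext: P[0], P[1].

P[0] = 7, P[1] = 1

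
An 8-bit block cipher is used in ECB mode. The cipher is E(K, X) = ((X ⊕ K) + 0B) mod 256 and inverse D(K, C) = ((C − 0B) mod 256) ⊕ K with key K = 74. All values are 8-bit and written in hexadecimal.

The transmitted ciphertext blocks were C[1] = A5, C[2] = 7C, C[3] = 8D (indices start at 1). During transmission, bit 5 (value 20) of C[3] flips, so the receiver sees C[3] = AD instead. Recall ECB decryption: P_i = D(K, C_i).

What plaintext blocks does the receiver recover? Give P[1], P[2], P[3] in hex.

P[1] = EE, P[2] = 05, P[3] = D6

Only C[3] changed, to AD. In ECB, a change in C_i affects only P_i. Decrypting the received ciphertext:
P[1]: D(K, A5) = EE.
P[2]: D(K, 7C) = 05.
P[3]: D(K, AD) = D6.
Blocks that differ from the original plaintext: P[3].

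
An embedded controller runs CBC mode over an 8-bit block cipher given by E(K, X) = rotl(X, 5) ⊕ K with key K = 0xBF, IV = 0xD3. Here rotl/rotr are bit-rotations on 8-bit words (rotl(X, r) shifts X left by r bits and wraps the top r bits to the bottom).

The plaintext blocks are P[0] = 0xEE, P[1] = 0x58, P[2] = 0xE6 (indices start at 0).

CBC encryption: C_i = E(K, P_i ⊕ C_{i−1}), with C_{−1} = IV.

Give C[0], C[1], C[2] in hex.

C[0] = 0x18, C[1] = 0xB7, C[2] = 0x95

C[0]: P[0] ⊕ 0xD3 = 0x3D; E(K, 0x3D) = 0x18.
C[1]: P[1] ⊕ 0x18 = 0x40; E(K, 0x40) = 0xB7.
C[2]: P[2] ⊕ 0xB7 = 0x51; E(K, 0x51) = 0x95.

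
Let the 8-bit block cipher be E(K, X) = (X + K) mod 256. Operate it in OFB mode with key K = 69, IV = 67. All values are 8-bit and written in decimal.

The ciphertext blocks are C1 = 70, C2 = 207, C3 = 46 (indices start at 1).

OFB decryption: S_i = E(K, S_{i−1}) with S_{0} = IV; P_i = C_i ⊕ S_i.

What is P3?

P1: S = E(K, 67) = 136; 70 ⊕ 136 = 206.
P2: S = E(K, 136) = 205; 207 ⊕ 205 = 2.
P3: S = E(K, 205) = 18; 46 ⊕ 18 = 60.

P3 = 60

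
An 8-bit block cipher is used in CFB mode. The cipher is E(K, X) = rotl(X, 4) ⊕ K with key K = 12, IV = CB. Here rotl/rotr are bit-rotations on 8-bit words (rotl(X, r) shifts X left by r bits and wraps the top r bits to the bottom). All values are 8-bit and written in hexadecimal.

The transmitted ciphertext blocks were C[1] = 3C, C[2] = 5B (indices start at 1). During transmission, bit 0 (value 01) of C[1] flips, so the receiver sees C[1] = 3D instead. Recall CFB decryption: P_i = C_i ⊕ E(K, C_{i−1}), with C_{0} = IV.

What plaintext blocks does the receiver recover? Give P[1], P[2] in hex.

Only C[1] changed, to 3D. In CFB, a change in C_i flips the same bit in P_i and garbles P_{i+1}. Decrypting the received ciphertext:
P[1]: E(K, CB) = AE; 3D ⊕ AE = 93.
P[2]: E(K, 3D) = C1; 5B ⊕ C1 = 9A.
Blocks that differ from the original plaintext: P[1], P[2].

P[1] = 93, P[2] = 9A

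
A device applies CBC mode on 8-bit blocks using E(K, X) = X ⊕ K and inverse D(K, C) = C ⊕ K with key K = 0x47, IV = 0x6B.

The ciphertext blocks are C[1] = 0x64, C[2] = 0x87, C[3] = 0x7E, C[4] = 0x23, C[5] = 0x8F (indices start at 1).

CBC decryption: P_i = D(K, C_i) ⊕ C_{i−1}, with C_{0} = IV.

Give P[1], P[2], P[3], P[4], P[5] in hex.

P[1]: D(K, 0x64) = 0x23; 0x23 ⊕ 0x6B = 0x48.
P[2]: D(K, 0x87) = 0xC0; 0xC0 ⊕ 0x64 = 0xA4.
P[3]: D(K, 0x7E) = 0x39; 0x39 ⊕ 0x87 = 0xBE.
P[4]: D(K, 0x23) = 0x64; 0x64 ⊕ 0x7E = 0x1A.
P[5]: D(K, 0x8F) = 0xC8; 0xC8 ⊕ 0x23 = 0xEB.

P[1] = 0x48, P[2] = 0xA4, P[3] = 0xBE, P[4] = 0x1A, P[5] = 0xEB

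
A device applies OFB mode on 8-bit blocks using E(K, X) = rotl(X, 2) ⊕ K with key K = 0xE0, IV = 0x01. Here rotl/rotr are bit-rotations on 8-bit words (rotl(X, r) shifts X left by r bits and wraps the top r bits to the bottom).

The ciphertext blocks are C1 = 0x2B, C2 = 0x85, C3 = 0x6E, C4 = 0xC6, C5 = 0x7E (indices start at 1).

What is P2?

P2 = 0xF6

OFB decryption: S_i = E(K, S_{i−1}) with S_{0} = IV; P_i = C_i ⊕ S_i.
P1: S = E(K, 0x01) = 0xE4; 0x2B ⊕ 0xE4 = 0xCF.
P2: S = E(K, 0xE4) = 0x73; 0x85 ⊕ 0x73 = 0xF6.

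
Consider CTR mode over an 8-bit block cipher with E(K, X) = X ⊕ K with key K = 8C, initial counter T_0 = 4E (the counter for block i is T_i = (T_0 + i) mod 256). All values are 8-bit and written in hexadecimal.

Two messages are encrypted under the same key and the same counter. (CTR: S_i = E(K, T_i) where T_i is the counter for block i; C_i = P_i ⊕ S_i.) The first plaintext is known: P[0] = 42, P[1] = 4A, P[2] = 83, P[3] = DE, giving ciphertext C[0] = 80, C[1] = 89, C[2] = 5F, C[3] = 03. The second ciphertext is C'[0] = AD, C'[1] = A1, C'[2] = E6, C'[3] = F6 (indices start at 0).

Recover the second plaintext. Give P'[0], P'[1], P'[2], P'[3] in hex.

In CTR with a reused counter, both messages share the same keystream S_i, so C_i ⊕ C'_i = P_i ⊕ P'_i and thus P'_i = P_i ⊕ C_i ⊕ C'_i.
P'[0]: 42 ⊕ 80 ⊕ AD = 6F.
P'[1]: 4A ⊕ 89 ⊕ A1 = 62.
P'[2]: 83 ⊕ 5F ⊕ E6 = 3A.
P'[3]: DE ⊕ 03 ⊕ F6 = 2B.

P'[0] = 6F, P'[1] = 62, P'[2] = 3A, P'[3] = 2B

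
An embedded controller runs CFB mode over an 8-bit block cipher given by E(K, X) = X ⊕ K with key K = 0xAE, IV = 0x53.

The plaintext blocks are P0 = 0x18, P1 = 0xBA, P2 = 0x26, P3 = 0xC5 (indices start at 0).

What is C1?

C1 = 0xF1

CFB encryption: C_i = P_i ⊕ E(K, C_{i−1}), with C_{−1} = IV.
C0: E(K, 0x53) = 0xFD; 0x18 ⊕ 0xFD = 0xE5.
C1: E(K, 0xE5) = 0x4B; 0xBA ⊕ 0x4B = 0xF1.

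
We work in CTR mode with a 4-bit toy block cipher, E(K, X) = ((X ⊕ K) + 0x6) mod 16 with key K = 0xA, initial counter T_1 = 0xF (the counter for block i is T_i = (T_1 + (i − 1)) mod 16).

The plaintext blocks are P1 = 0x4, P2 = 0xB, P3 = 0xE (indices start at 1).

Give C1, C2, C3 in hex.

C1 = 0xF, C2 = 0xB, C3 = 0xF

CTR encryption: S_i = E(K, T_i) where T_i is the counter for block i; C_i = P_i ⊕ S_i.
C1: T = 0xF, S = E(K, T) = 0xB; 0x4 ⊕ 0xB = 0xF.
C2: T = 0x0, S = E(K, T) = 0x0; 0xB ⊕ 0x0 = 0xB.
C3: T = 0x1, S = E(K, T) = 0x1; 0xE ⊕ 0x1 = 0xF.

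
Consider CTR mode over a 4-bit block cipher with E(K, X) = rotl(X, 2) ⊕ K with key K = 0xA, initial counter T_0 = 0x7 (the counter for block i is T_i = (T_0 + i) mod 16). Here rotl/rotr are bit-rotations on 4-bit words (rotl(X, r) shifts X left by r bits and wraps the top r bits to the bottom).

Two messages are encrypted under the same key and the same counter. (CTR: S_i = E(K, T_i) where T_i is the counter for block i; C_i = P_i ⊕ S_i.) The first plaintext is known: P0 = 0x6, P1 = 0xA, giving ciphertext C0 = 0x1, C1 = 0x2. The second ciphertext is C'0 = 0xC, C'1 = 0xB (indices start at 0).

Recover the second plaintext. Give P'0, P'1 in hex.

P'0 = 0xB, P'1 = 0x3

In CTR with a reused counter, both messages share the same keystream S_i, so C_i ⊕ C'_i = P_i ⊕ P'_i and thus P'_i = P_i ⊕ C_i ⊕ C'_i.
P'0: 0x6 ⊕ 0x1 ⊕ 0xC = 0xB.
P'1: 0xA ⊕ 0x2 ⊕ 0xB = 0x3.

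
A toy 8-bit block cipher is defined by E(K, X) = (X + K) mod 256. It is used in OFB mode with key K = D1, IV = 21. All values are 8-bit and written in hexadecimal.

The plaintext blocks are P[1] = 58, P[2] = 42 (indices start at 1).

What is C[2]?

OFB encryption: S_i = E(K, S_{i−1}) with S_{0} = IV; C_i = P_i ⊕ S_i.
C[1]: S = E(K, 21) = F2; 58 ⊕ F2 = AA.
C[2]: S = E(K, F2) = C3; 42 ⊕ C3 = 81.

C[2] = 81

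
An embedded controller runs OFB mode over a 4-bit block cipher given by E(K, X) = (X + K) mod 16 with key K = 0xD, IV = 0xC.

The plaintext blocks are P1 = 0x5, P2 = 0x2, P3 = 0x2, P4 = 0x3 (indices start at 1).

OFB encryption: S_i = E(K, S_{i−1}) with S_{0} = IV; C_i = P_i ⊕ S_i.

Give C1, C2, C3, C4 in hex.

C1 = 0xC, C2 = 0x4, C3 = 0x1, C4 = 0x3

C1: S = E(K, 0xC) = 0x9; 0x5 ⊕ 0x9 = 0xC.
C2: S = E(K, 0x9) = 0x6; 0x2 ⊕ 0x6 = 0x4.
C3: S = E(K, 0x6) = 0x3; 0x2 ⊕ 0x3 = 0x1.
C4: S = E(K, 0x3) = 0x0; 0x3 ⊕ 0x0 = 0x3.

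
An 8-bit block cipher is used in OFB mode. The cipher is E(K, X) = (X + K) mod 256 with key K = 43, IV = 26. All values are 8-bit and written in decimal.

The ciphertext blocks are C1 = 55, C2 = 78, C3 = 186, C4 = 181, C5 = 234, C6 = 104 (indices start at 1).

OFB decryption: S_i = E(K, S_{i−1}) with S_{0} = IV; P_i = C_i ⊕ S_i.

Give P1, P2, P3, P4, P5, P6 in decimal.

P1: S = E(K, 26) = 69; 55 ⊕ 69 = 114.
P2: S = E(K, 69) = 112; 78 ⊕ 112 = 62.
P3: S = E(K, 112) = 155; 186 ⊕ 155 = 33.
P4: S = E(K, 155) = 198; 181 ⊕ 198 = 115.
P5: S = E(K, 198) = 241; 234 ⊕ 241 = 27.
P6: S = E(K, 241) = 28; 104 ⊕ 28 = 116.

P1 = 114, P2 = 62, P3 = 33, P4 = 115, P5 = 27, P6 = 116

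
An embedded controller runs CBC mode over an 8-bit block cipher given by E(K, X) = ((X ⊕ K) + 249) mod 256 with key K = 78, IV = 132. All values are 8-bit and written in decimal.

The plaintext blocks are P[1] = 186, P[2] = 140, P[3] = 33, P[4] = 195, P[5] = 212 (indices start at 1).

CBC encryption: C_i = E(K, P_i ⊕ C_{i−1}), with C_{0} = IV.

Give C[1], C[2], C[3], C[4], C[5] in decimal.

C[1] = 105, C[2] = 164, C[3] = 196, C[4] = 66, C[5] = 209

C[1]: P[1] ⊕ 132 = 62; E(K, 62) = 105.
C[2]: P[2] ⊕ 105 = 229; E(K, 229) = 164.
C[3]: P[3] ⊕ 164 = 133; E(K, 133) = 196.
C[4]: P[4] ⊕ 196 = 7; E(K, 7) = 66.
C[5]: P[5] ⊕ 66 = 150; E(K, 150) = 209.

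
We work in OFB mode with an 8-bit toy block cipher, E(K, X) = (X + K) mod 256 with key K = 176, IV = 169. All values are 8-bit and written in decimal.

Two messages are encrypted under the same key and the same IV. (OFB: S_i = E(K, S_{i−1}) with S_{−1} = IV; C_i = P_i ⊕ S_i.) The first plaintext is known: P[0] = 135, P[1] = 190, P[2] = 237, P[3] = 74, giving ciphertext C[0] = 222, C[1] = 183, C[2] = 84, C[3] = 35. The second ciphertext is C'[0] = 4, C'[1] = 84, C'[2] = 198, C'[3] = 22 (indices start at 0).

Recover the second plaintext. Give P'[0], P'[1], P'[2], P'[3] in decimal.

P'[0] = 93, P'[1] = 93, P'[2] = 127, P'[3] = 127

In OFB with a reused IV, both messages share the same keystream S_i, so C_i ⊕ C'_i = P_i ⊕ P'_i and thus P'_i = P_i ⊕ C_i ⊕ C'_i.
P'[0]: 135 ⊕ 222 ⊕ 4 = 93.
P'[1]: 190 ⊕ 183 ⊕ 84 = 93.
P'[2]: 237 ⊕ 84 ⊕ 198 = 127.
P'[3]: 74 ⊕ 35 ⊕ 22 = 127.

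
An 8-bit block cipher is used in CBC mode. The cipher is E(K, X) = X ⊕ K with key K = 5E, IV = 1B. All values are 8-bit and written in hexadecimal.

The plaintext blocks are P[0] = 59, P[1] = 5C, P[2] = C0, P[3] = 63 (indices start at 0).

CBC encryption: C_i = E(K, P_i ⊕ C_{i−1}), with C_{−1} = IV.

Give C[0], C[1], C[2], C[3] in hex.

C[0]: P[0] ⊕ 1B = 42; E(K, 42) = 1C.
C[1]: P[1] ⊕ 1C = 40; E(K, 40) = 1E.
C[2]: P[2] ⊕ 1E = DE; E(K, DE) = 80.
C[3]: P[3] ⊕ 80 = E3; E(K, E3) = BD.

C[0] = 1C, C[1] = 1E, C[2] = 80, C[3] = BD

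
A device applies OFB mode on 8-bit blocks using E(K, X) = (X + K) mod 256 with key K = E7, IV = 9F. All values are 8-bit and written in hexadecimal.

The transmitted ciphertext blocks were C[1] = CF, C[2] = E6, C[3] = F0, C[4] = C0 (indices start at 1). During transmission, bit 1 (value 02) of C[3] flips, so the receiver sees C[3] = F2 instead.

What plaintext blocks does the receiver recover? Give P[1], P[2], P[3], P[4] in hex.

P[1] = 49, P[2] = 8B, P[3] = A6, P[4] = FB

OFB decryption: S_i = E(K, S_{i−1}) with S_{0} = IV; P_i = C_i ⊕ S_i.
Only C[3] changed, to F2. In OFB, a change in C_i flips the same bit in P_i only; the keystream is unaffected. Decrypting the received ciphertext:
P[1]: S = E(K, 9F) = 86; CF ⊕ 86 = 49.
P[2]: S = E(K, 86) = 6D; E6 ⊕ 6D = 8B.
P[3]: S = E(K, 6D) = 54; F2 ⊕ 54 = A6.
P[4]: S = E(K, 54) = 3B; C0 ⊕ 3B = FB.
Blocks that differ from the original plaintext: P[3].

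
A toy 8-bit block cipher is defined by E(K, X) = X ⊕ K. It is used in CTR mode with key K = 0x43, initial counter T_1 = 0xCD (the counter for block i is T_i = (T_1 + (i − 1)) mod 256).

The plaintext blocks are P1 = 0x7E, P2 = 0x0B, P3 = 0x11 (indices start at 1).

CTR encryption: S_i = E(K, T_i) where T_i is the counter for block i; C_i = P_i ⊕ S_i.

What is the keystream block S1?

0x8E

C1: T = 0xCD, S = E(K, T) = 0x8E; 0x7E ⊕ 0x8E = 0xF0.
So S1 = 0x8E.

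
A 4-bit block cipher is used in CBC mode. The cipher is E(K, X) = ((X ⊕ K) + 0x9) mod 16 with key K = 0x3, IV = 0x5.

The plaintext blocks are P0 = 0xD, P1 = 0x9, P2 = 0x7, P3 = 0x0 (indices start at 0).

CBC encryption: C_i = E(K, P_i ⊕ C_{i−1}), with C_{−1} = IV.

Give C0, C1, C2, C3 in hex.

C0 = 0x4, C1 = 0x7, C2 = 0xC, C3 = 0x8

C0: P0 ⊕ 0x5 = 0x8; E(K, 0x8) = 0x4.
C1: P1 ⊕ 0x4 = 0xD; E(K, 0xD) = 0x7.
C2: P2 ⊕ 0x7 = 0x0; E(K, 0x0) = 0xC.
C3: P3 ⊕ 0xC = 0xC; E(K, 0xC) = 0x8.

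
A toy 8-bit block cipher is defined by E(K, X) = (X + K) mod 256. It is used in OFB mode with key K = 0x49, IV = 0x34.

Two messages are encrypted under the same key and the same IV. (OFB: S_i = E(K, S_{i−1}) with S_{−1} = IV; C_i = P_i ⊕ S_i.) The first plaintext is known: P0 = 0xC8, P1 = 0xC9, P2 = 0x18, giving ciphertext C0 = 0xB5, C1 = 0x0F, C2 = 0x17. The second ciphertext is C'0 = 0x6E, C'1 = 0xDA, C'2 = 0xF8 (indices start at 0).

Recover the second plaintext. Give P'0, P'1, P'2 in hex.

In OFB with a reused IV, both messages share the same keystream S_i, so C_i ⊕ C'_i = P_i ⊕ P'_i and thus P'_i = P_i ⊕ C_i ⊕ C'_i.
P'0: 0xC8 ⊕ 0xB5 ⊕ 0x6E = 0x13.
P'1: 0xC9 ⊕ 0x0F ⊕ 0xDA = 0x1C.
P'2: 0x18 ⊕ 0x17 ⊕ 0xF8 = 0xF7.

P'0 = 0x13, P'1 = 0x1C, P'2 = 0xF7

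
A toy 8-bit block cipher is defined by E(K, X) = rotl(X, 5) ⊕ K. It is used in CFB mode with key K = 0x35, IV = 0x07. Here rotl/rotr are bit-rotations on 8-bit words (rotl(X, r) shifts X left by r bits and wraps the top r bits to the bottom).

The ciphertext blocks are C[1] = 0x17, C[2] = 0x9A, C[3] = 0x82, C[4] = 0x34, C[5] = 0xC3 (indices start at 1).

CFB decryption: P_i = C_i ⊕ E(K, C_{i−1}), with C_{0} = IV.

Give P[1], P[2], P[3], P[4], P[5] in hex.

P[1]: E(K, 0x07) = 0xD5; 0x17 ⊕ 0xD5 = 0xC2.
P[2]: E(K, 0x17) = 0xD7; 0x9A ⊕ 0xD7 = 0x4D.
P[3]: E(K, 0x9A) = 0x66; 0x82 ⊕ 0x66 = 0xE4.
P[4]: E(K, 0x82) = 0x65; 0x34 ⊕ 0x65 = 0x51.
P[5]: E(K, 0x34) = 0xB3; 0xC3 ⊕ 0xB3 = 0x70.

P[1] = 0xC2, P[2] = 0x4D, P[3] = 0xE4, P[4] = 0x51, P[5] = 0x70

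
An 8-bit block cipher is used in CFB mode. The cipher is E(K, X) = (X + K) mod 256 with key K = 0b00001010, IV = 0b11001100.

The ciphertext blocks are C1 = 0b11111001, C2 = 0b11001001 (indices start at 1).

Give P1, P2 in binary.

CFB decryption: P_i = C_i ⊕ E(K, C_{i−1}), with C_{0} = IV.
P1: E(K, 0b11001100) = 0b11010110; 0b11111001 ⊕ 0b11010110 = 0b00101111.
P2: E(K, 0b11111001) = 0b00000011; 0b11001001 ⊕ 0b00000011 = 0b11001010.

P1 = 0b00101111, P2 = 0b11001010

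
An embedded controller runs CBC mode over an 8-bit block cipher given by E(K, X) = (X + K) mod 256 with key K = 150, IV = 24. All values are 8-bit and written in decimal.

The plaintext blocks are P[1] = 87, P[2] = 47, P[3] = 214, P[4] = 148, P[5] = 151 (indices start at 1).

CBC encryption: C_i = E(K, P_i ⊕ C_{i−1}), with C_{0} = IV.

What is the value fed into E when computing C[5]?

C[1]: P[1] ⊕ 24 = 79; E(K, 79) = 229.
C[2]: P[2] ⊕ 229 = 202; E(K, 202) = 96.
C[3]: P[3] ⊕ 96 = 182; E(K, 182) = 76.
C[4]: P[4] ⊕ 76 = 216; E(K, 216) = 110.
C[5]: P[5] ⊕ 110 = 249; E(K, 249) = 143.
So the input to E for block [5] is 249.

249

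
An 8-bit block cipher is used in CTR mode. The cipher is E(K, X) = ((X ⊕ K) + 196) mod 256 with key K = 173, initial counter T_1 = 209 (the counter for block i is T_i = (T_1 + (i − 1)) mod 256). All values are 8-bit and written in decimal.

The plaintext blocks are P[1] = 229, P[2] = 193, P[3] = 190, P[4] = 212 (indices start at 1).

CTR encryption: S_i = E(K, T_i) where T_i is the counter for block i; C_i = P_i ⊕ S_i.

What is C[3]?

C[1]: T = 209, S = E(K, T) = 64; 229 ⊕ 64 = 165.
C[2]: T = 210, S = E(K, T) = 67; 193 ⊕ 67 = 130.
C[3]: T = 211, S = E(K, T) = 66; 190 ⊕ 66 = 252.

C[3] = 252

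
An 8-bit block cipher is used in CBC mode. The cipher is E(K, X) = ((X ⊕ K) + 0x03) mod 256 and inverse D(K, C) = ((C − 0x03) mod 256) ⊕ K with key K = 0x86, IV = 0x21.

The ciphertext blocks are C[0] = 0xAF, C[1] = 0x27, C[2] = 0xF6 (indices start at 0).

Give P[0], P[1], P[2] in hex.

CBC decryption: P_i = D(K, C_i) ⊕ C_{i−1}, with C_{−1} = IV.
P[0]: D(K, 0xAF) = 0x2A; 0x2A ⊕ 0x21 = 0x0B.
P[1]: D(K, 0x27) = 0xA2; 0xA2 ⊕ 0xAF = 0x0D.
P[2]: D(K, 0xF6) = 0x75; 0x75 ⊕ 0x27 = 0x52.

P[0] = 0x0B, P[1] = 0x0D, P[2] = 0x52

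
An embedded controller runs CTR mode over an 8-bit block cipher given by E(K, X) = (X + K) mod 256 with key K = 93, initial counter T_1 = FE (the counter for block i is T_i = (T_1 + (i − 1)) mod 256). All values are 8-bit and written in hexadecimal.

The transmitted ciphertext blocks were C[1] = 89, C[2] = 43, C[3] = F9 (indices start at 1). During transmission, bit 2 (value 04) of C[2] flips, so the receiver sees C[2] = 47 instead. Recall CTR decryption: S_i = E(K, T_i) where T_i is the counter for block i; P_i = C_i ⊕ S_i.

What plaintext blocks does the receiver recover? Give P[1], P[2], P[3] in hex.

P[1] = 18, P[2] = D5, P[3] = 6A

Only C[2] changed, to 47. In CTR, a change in C_i flips the same bit in P_i only; the keystream is unaffected. Decrypting the received ciphertext:
P[1]: T = FE, S = E(K, T) = 91; 89 ⊕ 91 = 18.
P[2]: T = FF, S = E(K, T) = 92; 47 ⊕ 92 = D5.
P[3]: T = 00, S = E(K, T) = 93; F9 ⊕ 93 = 6A.
Blocks that differ from the original plaintext: P[2].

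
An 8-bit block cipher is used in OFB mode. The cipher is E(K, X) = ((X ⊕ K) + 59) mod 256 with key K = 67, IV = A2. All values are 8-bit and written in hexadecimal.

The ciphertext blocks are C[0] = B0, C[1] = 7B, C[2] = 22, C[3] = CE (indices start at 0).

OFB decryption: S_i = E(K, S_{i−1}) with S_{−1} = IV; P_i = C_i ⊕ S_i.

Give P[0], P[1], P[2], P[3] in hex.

P[0]: S = E(K, A2) = 1E; B0 ⊕ 1E = AE.
P[1]: S = E(K, 1E) = D2; 7B ⊕ D2 = A9.
P[2]: S = E(K, D2) = 0E; 22 ⊕ 0E = 2C.
P[3]: S = E(K, 0E) = C2; CE ⊕ C2 = 0C.

P[0] = AE, P[1] = A9, P[2] = 2C, P[3] = 0C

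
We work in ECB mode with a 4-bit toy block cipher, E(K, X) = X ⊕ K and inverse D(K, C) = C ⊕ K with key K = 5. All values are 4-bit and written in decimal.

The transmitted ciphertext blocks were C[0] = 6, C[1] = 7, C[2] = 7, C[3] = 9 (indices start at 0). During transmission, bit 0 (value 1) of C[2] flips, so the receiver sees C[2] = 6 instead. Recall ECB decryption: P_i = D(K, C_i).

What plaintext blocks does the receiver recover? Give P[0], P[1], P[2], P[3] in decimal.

P[0] = 3, P[1] = 2, P[2] = 3, P[3] = 12

Only C[2] changed, to 6. In ECB, a change in C_i affects only P_i. Decrypting the received ciphertext:
P[0]: D(K, 6) = 3.
P[1]: D(K, 7) = 2.
P[2]: D(K, 6) = 3.
P[3]: D(K, 9) = 12.
Blocks that differ from the original plaintext: P[2].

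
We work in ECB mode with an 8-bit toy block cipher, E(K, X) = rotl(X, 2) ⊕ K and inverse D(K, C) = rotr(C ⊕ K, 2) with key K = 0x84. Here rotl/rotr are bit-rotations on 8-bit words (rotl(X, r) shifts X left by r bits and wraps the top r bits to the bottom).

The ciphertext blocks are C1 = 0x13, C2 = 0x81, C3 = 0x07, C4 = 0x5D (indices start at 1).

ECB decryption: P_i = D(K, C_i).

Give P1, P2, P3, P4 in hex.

P1 = 0xE5, P2 = 0x41, P3 = 0xE0, P4 = 0x76

P1: D(K, 0x13) = 0xE5.
P2: D(K, 0x81) = 0x41.
P3: D(K, 0x07) = 0xE0.
P4: D(K, 0x5D) = 0x76.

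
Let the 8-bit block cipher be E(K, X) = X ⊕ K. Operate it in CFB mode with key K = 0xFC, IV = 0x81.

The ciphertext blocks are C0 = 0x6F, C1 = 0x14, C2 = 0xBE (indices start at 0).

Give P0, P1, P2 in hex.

CFB decryption: P_i = C_i ⊕ E(K, C_{i−1}), with C_{−1} = IV.
P0: E(K, 0x81) = 0x7D; 0x6F ⊕ 0x7D = 0x12.
P1: E(K, 0x6F) = 0x93; 0x14 ⊕ 0x93 = 0x87.
P2: E(K, 0x14) = 0xE8; 0xBE ⊕ 0xE8 = 0x56.

P0 = 0x12, P1 = 0x87, P2 = 0x56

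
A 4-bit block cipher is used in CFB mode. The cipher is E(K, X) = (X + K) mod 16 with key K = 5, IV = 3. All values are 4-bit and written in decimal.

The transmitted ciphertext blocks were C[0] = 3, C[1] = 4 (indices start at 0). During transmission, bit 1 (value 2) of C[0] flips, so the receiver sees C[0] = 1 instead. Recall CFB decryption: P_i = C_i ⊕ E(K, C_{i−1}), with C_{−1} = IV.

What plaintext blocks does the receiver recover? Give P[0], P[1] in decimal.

P[0] = 9, P[1] = 2

Only C[0] changed, to 1. In CFB, a change in C_i flips the same bit in P_i and garbles P_{i+1}. Decrypting the received ciphertext:
P[0]: E(K, 3) = 8; 1 ⊕ 8 = 9.
P[1]: E(K, 1) = 6; 4 ⊕ 6 = 2.
Blocks that differ from the original plaintext: P[0], P[1].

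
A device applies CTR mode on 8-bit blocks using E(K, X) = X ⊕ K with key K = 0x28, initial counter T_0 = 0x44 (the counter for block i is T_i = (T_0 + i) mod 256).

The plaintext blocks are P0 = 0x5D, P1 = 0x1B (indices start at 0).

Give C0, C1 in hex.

C0 = 0x31, C1 = 0x76

CTR encryption: S_i = E(K, T_i) where T_i is the counter for block i; C_i = P_i ⊕ S_i.
C0: T = 0x44, S = E(K, T) = 0x6C; 0x5D ⊕ 0x6C = 0x31.
C1: T = 0x45, S = E(K, T) = 0x6D; 0x1B ⊕ 0x6D = 0x76.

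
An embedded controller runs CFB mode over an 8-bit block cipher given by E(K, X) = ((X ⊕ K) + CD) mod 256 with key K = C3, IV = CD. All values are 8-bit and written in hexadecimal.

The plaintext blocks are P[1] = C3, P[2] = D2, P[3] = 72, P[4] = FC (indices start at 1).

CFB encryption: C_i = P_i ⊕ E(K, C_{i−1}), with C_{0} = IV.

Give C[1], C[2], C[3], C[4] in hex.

C[1] = 18, C[2] = 7A, C[3] = F4, C[4] = F8

C[1]: E(K, CD) = DB; C3 ⊕ DB = 18.
C[2]: E(K, 18) = A8; D2 ⊕ A8 = 7A.
C[3]: E(K, 7A) = 86; 72 ⊕ 86 = F4.
C[4]: E(K, F4) = 04; FC ⊕ 04 = F8.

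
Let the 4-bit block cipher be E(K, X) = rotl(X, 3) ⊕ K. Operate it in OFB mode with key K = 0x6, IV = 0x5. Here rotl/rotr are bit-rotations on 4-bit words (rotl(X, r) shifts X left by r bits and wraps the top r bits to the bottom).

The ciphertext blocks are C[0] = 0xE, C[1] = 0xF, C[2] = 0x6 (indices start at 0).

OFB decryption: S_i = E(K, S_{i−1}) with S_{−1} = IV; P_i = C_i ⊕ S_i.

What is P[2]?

P[0]: S = E(K, 0x5) = 0xC; 0xE ⊕ 0xC = 0x2.
P[1]: S = E(K, 0xC) = 0x0; 0xF ⊕ 0x0 = 0xF.
P[2]: S = E(K, 0x0) = 0x6; 0x6 ⊕ 0x6 = 0x0.

P[2] = 0x0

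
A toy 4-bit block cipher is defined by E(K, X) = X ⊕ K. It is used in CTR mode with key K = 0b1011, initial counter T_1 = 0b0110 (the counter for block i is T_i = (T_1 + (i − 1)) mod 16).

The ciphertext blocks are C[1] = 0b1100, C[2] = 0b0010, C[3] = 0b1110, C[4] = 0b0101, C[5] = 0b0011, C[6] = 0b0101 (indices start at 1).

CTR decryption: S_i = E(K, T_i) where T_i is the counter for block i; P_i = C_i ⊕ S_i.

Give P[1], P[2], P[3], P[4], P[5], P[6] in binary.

P[1]: T = 0b0110, S = E(K, T) = 0b1101; 0b1100 ⊕ 0b1101 = 0b0001.
P[2]: T = 0b0111, S = E(K, T) = 0b1100; 0b0010 ⊕ 0b1100 = 0b1110.
P[3]: T = 0b1000, S = E(K, T) = 0b0011; 0b1110 ⊕ 0b0011 = 0b1101.
P[4]: T = 0b1001, S = E(K, T) = 0b0010; 0b0101 ⊕ 0b0010 = 0b0111.
P[5]: T = 0b1010, S = E(K, T) = 0b0001; 0b0011 ⊕ 0b0001 = 0b0010.
P[6]: T = 0b1011, S = E(K, T) = 0b0000; 0b0101 ⊕ 0b0000 = 0b0101.

P[1] = 0b0001, P[2] = 0b1110, P[3] = 0b1101, P[4] = 0b0111, P[5] = 0b0010, P[6] = 0b0101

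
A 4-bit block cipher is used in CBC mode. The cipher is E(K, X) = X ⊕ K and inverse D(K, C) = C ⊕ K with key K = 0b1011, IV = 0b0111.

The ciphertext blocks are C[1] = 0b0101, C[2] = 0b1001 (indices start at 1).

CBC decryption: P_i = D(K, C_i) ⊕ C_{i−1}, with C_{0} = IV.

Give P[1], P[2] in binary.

P[1]: D(K, 0b0101) = 0b1110; 0b1110 ⊕ 0b0111 = 0b1001.
P[2]: D(K, 0b1001) = 0b0010; 0b0010 ⊕ 0b0101 = 0b0111.

P[1] = 0b1001, P[2] = 0b0111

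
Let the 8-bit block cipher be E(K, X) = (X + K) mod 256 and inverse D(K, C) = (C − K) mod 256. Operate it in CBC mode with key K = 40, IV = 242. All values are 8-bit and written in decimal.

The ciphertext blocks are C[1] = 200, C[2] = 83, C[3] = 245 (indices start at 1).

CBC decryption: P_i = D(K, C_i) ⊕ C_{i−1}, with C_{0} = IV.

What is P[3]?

P[3]: D(K, 245) = 205; 205 ⊕ 83 = 158.

P[3] = 158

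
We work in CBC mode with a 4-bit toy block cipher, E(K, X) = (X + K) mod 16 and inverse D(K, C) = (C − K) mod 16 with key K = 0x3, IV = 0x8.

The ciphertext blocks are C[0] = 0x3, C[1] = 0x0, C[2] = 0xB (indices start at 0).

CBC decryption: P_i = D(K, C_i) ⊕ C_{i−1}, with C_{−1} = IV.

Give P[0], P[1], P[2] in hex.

P[0] = 0x8, P[1] = 0xE, P[2] = 0x8

P[0]: D(K, 0x3) = 0x0; 0x0 ⊕ 0x8 = 0x8.
P[1]: D(K, 0x0) = 0xD; 0xD ⊕ 0x3 = 0xE.
P[2]: D(K, 0xB) = 0x8; 0x8 ⊕ 0x0 = 0x8.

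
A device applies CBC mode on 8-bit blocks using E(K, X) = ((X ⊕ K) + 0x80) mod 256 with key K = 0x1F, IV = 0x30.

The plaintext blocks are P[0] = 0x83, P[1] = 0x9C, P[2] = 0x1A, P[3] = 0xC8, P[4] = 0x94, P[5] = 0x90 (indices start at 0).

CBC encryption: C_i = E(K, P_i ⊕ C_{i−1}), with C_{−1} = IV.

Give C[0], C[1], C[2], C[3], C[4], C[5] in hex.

C[0] = 0x2C, C[1] = 0x2F, C[2] = 0xAA, C[3] = 0xFD, C[4] = 0xF6, C[5] = 0xF9

C[0]: P[0] ⊕ 0x30 = 0xB3; E(K, 0xB3) = 0x2C.
C[1]: P[1] ⊕ 0x2C = 0xB0; E(K, 0xB0) = 0x2F.
C[2]: P[2] ⊕ 0x2F = 0x35; E(K, 0x35) = 0xAA.
C[3]: P[3] ⊕ 0xAA = 0x62; E(K, 0x62) = 0xFD.
C[4]: P[4] ⊕ 0xFD = 0x69; E(K, 0x69) = 0xF6.
C[5]: P[5] ⊕ 0xF6 = 0x66; E(K, 0x66) = 0xF9.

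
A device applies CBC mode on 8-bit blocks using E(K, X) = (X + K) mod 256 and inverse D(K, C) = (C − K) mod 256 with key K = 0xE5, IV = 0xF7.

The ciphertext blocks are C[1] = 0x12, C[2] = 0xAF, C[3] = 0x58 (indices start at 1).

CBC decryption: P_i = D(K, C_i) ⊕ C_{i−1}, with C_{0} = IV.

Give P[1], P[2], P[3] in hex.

P[1] = 0xDA, P[2] = 0xD8, P[3] = 0xDC

P[1]: D(K, 0x12) = 0x2D; 0x2D ⊕ 0xF7 = 0xDA.
P[2]: D(K, 0xAF) = 0xCA; 0xCA ⊕ 0x12 = 0xD8.
P[3]: D(K, 0x58) = 0x73; 0x73 ⊕ 0xAF = 0xDC.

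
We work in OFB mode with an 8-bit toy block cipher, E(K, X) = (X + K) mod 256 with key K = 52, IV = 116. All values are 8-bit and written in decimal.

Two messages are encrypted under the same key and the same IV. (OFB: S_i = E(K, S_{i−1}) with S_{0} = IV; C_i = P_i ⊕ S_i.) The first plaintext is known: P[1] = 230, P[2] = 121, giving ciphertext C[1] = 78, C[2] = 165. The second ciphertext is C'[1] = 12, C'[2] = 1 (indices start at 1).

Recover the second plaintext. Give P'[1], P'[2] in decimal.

P'[1] = 164, P'[2] = 221

In OFB with a reused IV, both messages share the same keystream S_i, so C_i ⊕ C'_i = P_i ⊕ P'_i and thus P'_i = P_i ⊕ C_i ⊕ C'_i.
P'[1]: 230 ⊕ 78 ⊕ 12 = 164.
P'[2]: 121 ⊕ 165 ⊕ 1 = 221.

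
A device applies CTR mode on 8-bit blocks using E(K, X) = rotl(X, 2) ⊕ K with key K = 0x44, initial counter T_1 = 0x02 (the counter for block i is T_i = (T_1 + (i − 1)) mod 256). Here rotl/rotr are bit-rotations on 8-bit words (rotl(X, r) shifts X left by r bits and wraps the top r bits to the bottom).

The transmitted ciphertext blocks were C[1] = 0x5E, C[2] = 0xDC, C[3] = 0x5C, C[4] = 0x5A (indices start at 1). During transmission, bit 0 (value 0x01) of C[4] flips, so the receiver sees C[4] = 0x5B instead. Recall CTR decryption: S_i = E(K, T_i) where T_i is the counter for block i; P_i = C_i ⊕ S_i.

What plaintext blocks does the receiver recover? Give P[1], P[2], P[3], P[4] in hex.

P[1] = 0x12, P[2] = 0x94, P[3] = 0x08, P[4] = 0x0B

Only C[4] changed, to 0x5B. In CTR, a change in C_i flips the same bit in P_i only; the keystream is unaffected. Decrypting the received ciphertext:
P[1]: T = 0x02, S = E(K, T) = 0x4C; 0x5E ⊕ 0x4C = 0x12.
P[2]: T = 0x03, S = E(K, T) = 0x48; 0xDC ⊕ 0x48 = 0x94.
P[3]: T = 0x04, S = E(K, T) = 0x54; 0x5C ⊕ 0x54 = 0x08.
P[4]: T = 0x05, S = E(K, T) = 0x50; 0x5B ⊕ 0x50 = 0x0B.
Blocks that differ from the original plaintext: P[4].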